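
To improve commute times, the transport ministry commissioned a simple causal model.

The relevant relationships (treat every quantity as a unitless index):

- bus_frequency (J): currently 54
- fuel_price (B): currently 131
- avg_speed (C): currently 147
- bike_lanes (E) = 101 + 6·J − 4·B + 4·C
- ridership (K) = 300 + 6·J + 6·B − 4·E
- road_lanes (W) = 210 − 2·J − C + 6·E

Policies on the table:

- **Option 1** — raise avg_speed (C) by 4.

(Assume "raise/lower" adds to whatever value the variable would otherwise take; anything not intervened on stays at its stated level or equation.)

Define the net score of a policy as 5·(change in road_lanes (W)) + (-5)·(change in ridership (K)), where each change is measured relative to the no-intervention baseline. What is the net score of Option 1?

Baseline:
  J = 54
  B = 131
  C = 147
  E = 101 + 6·54 − 4·131 + 4·147 = 489
  K = 300 + 6·54 + 6·131 − 4·489 = -546
  W = 210 − 2·54 − 147 + 6·489 = 2889
Option 1 (C + 4):
  J = 54
  B = 131
  C = 147 + 4 = 151
  E = 101 + 6·54 − 4·131 + 4·151 = 505
  K = 300 + 6·54 + 6·131 − 4·505 = -610
  W = 210 − 2·54 − 151 + 6·505 = 2981
ΔW = 2981 − 2889 = 92; ΔK = -610 − (-546) = -64
Score = 5·92 + (-5)·(-64) = 780

780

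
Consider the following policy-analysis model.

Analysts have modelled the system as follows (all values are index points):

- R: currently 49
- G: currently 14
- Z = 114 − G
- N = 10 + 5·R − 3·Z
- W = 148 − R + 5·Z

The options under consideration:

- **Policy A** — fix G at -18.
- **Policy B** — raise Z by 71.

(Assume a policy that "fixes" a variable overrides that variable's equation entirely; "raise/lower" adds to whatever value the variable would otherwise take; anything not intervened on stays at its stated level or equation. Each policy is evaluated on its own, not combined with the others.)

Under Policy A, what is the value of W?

Policy A (G := -18):
  R = 49
  G = -18
  Z = 114 − (-18) = 132
  W = 148 − 49 + 5·132 = 759

759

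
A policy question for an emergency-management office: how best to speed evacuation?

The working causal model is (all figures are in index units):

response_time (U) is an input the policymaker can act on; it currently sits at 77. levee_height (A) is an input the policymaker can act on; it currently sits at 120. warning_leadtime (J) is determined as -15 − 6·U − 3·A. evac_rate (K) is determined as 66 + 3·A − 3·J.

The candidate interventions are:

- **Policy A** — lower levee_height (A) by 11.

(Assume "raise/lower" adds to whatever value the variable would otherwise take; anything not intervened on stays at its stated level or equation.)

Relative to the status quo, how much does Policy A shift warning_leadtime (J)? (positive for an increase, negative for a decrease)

33

Baseline:
  U = 77
  A = 120
  J = -15 − 6·77 − 3·120 = -837
Policy A (A − 11):
  U = 77
  A = 120 − 11 = 109
  J = -15 − 6·77 − 3·109 = -804
Change in J: -804 − (-837) = 33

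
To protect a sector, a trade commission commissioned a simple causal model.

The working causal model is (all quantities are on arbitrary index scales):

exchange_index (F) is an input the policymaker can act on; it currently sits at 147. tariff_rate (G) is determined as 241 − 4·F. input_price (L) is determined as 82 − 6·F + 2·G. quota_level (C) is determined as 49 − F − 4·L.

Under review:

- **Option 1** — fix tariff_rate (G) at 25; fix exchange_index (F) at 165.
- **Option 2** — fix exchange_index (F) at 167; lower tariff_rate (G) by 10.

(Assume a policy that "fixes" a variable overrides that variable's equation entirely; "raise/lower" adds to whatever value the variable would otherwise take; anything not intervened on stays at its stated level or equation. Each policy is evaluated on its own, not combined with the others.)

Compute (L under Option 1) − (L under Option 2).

936

Option 1 (G := 25, F := 165):
  F = 165
  G = 25
  L = 82 − 6·165 + 2·25 = -858
Option 2 (F := 167, G − 10):
  F = 167
  G = 241 − 4·167 (−10 from intervention) = -437
  L = 82 − 6·167 + 2·(-437) = -1794
L: -858 − (-1794) = 936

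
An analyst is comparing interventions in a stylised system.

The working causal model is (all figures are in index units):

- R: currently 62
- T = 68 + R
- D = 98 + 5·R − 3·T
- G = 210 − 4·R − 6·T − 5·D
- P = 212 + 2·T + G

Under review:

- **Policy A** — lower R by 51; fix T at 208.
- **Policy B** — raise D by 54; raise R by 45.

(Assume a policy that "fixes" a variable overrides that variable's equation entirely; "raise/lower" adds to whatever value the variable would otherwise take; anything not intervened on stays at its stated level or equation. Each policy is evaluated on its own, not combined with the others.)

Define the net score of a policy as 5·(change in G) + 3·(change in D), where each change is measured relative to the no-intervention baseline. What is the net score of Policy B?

Baseline:
  R = 62
  T = 68 + 62 = 130
  D = 98 + 5·62 − 3·130 = 18
  G = 210 − 4·62 − 6·130 − 5·18 = -908
Policy B (D + 54, R + 45):
  R = 62 + 45 = 107
  T = 68 + 107 = 175
  D = 98 + 5·107 − 3·175 (+54 from intervention) = 162
  G = 210 − 4·107 − 6·175 − 5·162 = -2078
ΔG = -2078 − (-908) = -1170; ΔD = 162 − 18 = 144
Score = 5·(-1170) + 3·144 = -5418

-5418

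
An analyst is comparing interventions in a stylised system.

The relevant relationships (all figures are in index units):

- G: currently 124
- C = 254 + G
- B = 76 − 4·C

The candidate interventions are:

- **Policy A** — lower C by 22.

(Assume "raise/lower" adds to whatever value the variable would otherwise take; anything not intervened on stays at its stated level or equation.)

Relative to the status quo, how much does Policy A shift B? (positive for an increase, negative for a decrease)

Baseline:
  G = 124
  C = 254 + 124 = 378
  B = 76 − 4·378 = -1436
Policy A (C − 22):
  G = 124
  C = 254 + 124 (−22 from intervention) = 356
  B = 76 − 4·356 = -1348
Change in B: -1348 − (-1436) = 88

88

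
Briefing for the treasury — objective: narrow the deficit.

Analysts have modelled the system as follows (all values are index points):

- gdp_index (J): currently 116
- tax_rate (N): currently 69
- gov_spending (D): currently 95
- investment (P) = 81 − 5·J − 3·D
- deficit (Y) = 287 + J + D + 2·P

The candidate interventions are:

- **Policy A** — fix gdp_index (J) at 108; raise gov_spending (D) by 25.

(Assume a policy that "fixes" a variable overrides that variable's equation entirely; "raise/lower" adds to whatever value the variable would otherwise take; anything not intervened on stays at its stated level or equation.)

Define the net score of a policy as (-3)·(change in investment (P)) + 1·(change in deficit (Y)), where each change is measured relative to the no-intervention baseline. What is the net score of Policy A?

Baseline:
  J = 116
  D = 95
  P = 81 − 5·116 − 3·95 = -784
  Y = 287 + 116 + 95 + 2·(-784) = -1070
Policy A (J := 108, D + 25):
  J = 108
  D = 95 + 25 = 120
  P = 81 − 5·108 − 3·120 = -819
  Y = 287 + 108 + 120 + 2·(-819) = -1123
ΔP = -819 − (-784) = -35; ΔY = -1123 − (-1070) = -53
Score = (-3)·(-35) + 1·(-53) = 52

52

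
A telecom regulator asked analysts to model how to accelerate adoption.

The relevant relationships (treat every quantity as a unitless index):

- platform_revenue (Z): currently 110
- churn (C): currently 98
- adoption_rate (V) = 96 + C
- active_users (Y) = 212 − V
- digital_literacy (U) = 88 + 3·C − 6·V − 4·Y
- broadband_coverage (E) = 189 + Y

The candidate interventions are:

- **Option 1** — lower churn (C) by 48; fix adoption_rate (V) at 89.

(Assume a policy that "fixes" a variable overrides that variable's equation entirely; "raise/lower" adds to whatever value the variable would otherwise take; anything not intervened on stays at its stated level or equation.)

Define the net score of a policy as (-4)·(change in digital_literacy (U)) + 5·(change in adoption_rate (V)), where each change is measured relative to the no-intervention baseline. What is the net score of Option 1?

-789

Baseline:
  C = 98
  V = 96 + 98 = 194
  Y = 212 − 194 = 18
  U = 88 + 3·98 − 6·194 − 4·18 = -854
Option 1 (C − 48, V := 89):
  C = 98 − 48 = 50
  V = 89
  Y = 212 − 89 = 123
  U = 88 + 3·50 − 6·89 − 4·123 = -788
ΔU = -788 − (-854) = 66; ΔV = 89 − 194 = -105
Score = (-4)·66 + 5·(-105) = -789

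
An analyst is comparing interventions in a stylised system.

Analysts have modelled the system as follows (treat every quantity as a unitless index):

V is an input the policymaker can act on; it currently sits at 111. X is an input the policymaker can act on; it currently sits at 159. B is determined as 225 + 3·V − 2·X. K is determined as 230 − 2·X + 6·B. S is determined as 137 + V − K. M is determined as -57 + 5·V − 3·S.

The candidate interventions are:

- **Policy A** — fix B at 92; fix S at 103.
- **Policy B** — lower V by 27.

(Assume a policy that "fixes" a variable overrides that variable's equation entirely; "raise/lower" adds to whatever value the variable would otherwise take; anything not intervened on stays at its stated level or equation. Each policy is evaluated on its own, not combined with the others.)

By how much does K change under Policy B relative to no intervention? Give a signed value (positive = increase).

Baseline:
  V = 111
  X = 159
  B = 225 + 3·111 − 2·159 = 240
  K = 230 − 2·159 + 6·240 = 1352
Policy B (V − 27):
  V = 111 − 27 = 84
  X = 159
  B = 225 + 3·84 − 2·159 = 159
  K = 230 − 2·159 + 6·159 = 866
Change in K: 866 − 1352 = -486

-486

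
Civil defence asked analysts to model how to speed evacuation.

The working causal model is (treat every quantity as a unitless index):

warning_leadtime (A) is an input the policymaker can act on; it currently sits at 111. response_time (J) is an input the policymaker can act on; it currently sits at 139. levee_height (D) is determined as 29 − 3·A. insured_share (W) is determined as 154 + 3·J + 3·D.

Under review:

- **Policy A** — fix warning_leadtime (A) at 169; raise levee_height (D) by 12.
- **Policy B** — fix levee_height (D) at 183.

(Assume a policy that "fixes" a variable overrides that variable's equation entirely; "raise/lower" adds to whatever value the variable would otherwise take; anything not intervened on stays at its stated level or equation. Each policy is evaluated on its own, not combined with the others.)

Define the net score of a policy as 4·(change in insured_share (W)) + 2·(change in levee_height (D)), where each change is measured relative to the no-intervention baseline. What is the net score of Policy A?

-2268

Baseline:
  A = 111
  J = 139
  D = 29 − 3·111 = -304
  W = 154 + 3·139 + 3·(-304) = -341
Policy A (A := 169, D + 12):
  A = 169
  J = 139
  D = 29 − 3·169 (+12 from intervention) = -466
  W = 154 + 3·139 + 3·(-466) = -827
ΔW = -827 − (-341) = -486; ΔD = -466 − (-304) = -162
Score = 4·(-486) + 2·(-162) = -2268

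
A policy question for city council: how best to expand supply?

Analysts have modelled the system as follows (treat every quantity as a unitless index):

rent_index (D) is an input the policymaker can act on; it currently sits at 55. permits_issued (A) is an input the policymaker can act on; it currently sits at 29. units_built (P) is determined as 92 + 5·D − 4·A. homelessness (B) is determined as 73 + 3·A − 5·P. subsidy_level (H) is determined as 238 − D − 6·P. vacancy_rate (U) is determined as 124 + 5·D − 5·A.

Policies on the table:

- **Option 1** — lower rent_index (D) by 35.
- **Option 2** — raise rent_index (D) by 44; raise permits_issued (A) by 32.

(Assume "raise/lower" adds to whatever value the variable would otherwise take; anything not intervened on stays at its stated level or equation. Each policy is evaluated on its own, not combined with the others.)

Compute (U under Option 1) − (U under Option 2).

Option 1 (D − 35):
  D = 55 − 35 = 20
  A = 29
  U = 124 + 5·20 − 5·29 = 79
Option 2 (D + 44, A + 32):
  D = 55 + 44 = 99
  A = 29 + 32 = 61
  U = 124 + 5·99 − 5·61 = 314
U: 79 − 314 = -235

-235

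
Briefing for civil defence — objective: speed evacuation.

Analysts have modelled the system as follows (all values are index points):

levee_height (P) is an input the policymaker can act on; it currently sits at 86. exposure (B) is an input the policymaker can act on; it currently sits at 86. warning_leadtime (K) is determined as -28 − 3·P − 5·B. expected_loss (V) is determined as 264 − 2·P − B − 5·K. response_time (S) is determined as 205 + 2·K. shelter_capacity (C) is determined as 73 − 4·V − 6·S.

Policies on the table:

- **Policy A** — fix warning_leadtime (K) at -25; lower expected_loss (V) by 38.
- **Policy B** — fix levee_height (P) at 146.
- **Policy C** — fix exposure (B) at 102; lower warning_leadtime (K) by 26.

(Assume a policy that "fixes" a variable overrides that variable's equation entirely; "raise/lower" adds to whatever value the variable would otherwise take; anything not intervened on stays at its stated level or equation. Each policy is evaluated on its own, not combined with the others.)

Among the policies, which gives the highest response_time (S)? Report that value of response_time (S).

Policy A (K := -25, V − 38):
  P = 86
  B = 86
  K = -25
  S = 205 + 2·(-25) = 155
Policy B (P := 146):
  P = 146
  B = 86
  K = -28 − 3·146 − 5·86 = -896
  S = 205 + 2·(-896) = -1587
Policy C (B := 102, K − 26):
  P = 86
  B = 102
  K = -28 − 3·86 − 5·102 (−26 from intervention) = -822
  S = 205 + 2·(-822) = -1439
Comparing — Policy A: S=155, Policy B: S=-1587, Policy C: S=-1439. Highest is 155 (Policy A).

155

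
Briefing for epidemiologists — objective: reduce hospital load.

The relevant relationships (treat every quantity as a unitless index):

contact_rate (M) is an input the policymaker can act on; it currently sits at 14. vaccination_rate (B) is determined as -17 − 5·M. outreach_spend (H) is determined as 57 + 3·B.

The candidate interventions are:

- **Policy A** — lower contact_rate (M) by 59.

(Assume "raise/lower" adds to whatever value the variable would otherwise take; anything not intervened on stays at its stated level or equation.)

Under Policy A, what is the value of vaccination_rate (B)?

Policy A (M − 59):
  M = 14 − 59 = -45
  B = -17 − 5·(-45) = 208

208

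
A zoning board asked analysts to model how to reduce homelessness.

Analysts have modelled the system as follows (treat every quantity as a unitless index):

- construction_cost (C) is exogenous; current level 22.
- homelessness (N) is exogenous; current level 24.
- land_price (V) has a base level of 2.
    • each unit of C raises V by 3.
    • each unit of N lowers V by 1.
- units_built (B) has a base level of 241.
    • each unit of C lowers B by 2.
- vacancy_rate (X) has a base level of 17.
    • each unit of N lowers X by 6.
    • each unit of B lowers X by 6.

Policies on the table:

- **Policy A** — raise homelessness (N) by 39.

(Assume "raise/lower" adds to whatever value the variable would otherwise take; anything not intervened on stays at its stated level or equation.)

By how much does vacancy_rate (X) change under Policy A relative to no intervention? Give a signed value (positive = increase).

Baseline:
  C = 22
  N = 24
  B = 241 − 2·22 = 197
  X = 17 − 6·24 − 6·197 = -1309
Policy A (N + 39):
  C = 22
  N = 24 + 39 = 63
  B = 241 − 2·22 = 197
  X = 17 − 6·63 − 6·197 = -1543
Change in X: -1543 − (-1309) = -234

-234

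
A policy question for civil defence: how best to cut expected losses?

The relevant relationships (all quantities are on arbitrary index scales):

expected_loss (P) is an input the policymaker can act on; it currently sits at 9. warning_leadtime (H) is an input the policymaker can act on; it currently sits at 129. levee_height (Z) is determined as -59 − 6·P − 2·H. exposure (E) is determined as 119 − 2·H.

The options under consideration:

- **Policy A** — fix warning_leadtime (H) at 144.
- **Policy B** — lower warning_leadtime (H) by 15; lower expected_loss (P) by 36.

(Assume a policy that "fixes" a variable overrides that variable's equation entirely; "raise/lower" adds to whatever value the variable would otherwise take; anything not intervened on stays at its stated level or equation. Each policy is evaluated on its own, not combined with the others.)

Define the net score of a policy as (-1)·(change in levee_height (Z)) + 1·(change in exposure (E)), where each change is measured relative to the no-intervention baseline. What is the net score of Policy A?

0

Baseline:
  P = 9
  H = 129
  Z = -59 − 6·9 − 2·129 = -371
  E = 119 − 2·129 = -139
Policy A (H := 144):
  P = 9
  H = 144
  Z = -59 − 6·9 − 2·144 = -401
  E = 119 − 2·144 = -169
ΔZ = -401 − (-371) = -30; ΔE = -169 − (-139) = -30
Score = (-1)·(-30) + 1·(-30) = 0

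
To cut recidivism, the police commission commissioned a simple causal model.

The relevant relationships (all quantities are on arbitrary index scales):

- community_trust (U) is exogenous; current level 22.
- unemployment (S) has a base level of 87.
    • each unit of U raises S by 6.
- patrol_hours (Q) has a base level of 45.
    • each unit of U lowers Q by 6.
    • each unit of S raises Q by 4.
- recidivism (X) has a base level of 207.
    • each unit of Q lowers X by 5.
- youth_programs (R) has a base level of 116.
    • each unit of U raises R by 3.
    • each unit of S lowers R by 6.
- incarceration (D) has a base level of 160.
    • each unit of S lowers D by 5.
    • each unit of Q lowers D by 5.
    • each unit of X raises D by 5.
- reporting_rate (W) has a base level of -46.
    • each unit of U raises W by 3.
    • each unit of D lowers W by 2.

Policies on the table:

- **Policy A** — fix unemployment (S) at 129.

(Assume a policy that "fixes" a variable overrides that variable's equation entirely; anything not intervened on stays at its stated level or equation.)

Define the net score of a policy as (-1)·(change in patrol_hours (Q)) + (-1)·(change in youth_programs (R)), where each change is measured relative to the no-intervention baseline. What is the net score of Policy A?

-180

Baseline:
  U = 22
  S = 87 + 6·22 = 219
  Q = 45 − 6·22 + 4·219 = 789
  R = 116 + 3·22 − 6·219 = -1132
Policy A (S := 129):
  U = 22
  S = 129
  Q = 45 − 6·22 + 4·129 = 429
  R = 116 + 3·22 − 6·129 = -592
ΔQ = 429 − 789 = -360; ΔR = -592 − (-1132) = 540
Score = (-1)·(-360) + (-1)·540 = -180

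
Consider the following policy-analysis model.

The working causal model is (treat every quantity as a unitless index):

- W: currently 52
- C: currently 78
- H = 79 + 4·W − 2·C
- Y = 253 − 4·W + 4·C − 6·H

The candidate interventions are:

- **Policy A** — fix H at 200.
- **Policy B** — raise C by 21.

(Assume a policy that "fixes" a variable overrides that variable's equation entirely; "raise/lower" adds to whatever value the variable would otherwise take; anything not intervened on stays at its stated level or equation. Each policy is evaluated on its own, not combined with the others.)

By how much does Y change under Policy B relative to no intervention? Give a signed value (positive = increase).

336

Baseline:
  W = 52
  C = 78
  H = 79 + 4·52 − 2·78 = 131
  Y = 253 − 4·52 + 4·78 − 6·131 = -429
Policy B (C + 21):
  W = 52
  C = 78 + 21 = 99
  H = 79 + 4·52 − 2·99 = 89
  Y = 253 − 4·52 + 4·99 − 6·89 = -93
Change in Y: -93 − (-429) = 336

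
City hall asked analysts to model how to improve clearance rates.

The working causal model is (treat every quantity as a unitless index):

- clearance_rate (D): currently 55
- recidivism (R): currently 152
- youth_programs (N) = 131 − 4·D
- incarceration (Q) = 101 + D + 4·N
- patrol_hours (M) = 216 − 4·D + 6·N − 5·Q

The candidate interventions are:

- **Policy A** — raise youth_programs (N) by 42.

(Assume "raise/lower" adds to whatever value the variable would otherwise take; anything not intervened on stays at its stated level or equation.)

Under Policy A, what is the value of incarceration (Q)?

Policy A (N + 42):
  D = 55
  N = 131 − 4·55 (+42 from intervention) = -47
  Q = 101 + 55 + 4·(-47) = -32

-32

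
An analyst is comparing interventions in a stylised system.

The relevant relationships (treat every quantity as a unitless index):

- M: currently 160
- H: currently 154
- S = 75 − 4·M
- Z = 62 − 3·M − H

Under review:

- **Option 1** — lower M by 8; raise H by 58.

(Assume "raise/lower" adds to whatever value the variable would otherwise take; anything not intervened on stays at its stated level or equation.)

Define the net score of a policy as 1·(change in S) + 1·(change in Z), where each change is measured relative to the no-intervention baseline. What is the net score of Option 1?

Baseline:
  M = 160
  H = 154
  S = 75 − 4·160 = -565
  Z = 62 − 3·160 − 154 = -572
Option 1 (M − 8, H + 58):
  M = 160 − 8 = 152
  H = 154 + 58 = 212
  S = 75 − 4·152 = -533
  Z = 62 − 3·152 − 212 = -606
ΔS = -533 − (-565) = 32; ΔZ = -606 − (-572) = -34
Score = 1·32 + 1·(-34) = -2

-2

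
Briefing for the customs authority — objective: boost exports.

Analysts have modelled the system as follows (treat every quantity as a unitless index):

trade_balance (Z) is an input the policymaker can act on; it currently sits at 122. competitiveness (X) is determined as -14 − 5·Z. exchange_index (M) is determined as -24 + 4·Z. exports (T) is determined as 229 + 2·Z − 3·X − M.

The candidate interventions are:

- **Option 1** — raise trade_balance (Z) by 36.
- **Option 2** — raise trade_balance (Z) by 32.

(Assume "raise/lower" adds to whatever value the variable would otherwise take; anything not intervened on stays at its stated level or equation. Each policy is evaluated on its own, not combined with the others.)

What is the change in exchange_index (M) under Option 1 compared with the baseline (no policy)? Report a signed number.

Baseline:
  Z = 122
  M = -24 + 4·122 = 464
Option 1 (Z + 36):
  Z = 122 + 36 = 158
  M = -24 + 4·158 = 608
Change in M: 608 − 464 = 144

144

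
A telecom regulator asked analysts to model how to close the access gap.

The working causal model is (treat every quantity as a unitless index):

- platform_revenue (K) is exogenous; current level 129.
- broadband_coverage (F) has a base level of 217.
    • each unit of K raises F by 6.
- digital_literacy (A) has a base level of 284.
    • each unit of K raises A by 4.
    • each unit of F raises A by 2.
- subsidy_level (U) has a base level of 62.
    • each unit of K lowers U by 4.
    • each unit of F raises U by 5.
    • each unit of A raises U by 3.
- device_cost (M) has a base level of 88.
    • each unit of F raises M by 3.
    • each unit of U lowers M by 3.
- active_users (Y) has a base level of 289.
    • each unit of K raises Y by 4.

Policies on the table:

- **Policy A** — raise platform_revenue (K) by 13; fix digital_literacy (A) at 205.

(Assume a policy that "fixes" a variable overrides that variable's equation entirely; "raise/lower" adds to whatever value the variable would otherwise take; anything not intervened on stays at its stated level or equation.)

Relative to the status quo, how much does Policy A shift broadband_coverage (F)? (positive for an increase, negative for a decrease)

Baseline:
  K = 129
  F = 217 + 6·129 = 991
Policy A (K + 13, A := 205):
  K = 129 + 13 = 142
  F = 217 + 6·142 = 1069
Change in F: 1069 − 991 = 78

78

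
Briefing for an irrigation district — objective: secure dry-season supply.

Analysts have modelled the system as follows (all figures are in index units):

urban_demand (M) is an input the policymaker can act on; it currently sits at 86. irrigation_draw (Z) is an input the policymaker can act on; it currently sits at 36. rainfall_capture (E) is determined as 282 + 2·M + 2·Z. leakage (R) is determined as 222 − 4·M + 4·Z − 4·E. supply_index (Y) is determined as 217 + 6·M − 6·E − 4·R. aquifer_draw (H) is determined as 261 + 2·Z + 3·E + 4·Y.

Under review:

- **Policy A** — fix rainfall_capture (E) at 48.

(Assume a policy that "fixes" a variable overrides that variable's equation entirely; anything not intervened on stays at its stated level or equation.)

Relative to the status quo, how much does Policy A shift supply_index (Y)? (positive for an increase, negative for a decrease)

-4780

Baseline:
  M = 86
  Z = 36
  E = 282 + 2·86 + 2·36 = 526
  R = 222 − 4·86 + 4·36 − 4·526 = -2082
  Y = 217 + 6·86 − 6·526 − 4·(-2082) = 5905
Policy A (E := 48):
  M = 86
  Z = 36
  E = 48
  R = 222 − 4·86 + 4·36 − 4·48 = -170
  Y = 217 + 6·86 − 6·48 − 4·(-170) = 1125
Change in Y: 1125 − 5905 = -4780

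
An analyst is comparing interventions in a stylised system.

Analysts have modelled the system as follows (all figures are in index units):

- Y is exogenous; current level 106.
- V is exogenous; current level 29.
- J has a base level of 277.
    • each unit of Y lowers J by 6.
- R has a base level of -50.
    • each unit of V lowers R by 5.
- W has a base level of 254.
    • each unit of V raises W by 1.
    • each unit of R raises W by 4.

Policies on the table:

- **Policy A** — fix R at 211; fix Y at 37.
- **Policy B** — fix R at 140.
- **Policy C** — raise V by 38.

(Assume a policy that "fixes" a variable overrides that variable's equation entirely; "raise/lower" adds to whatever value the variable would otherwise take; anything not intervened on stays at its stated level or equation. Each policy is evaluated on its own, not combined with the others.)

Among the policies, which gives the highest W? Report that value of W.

1127

Policy A (R := 211, Y := 37):
  V = 29
  R = 211
  W = 254 + 29 + 4·211 = 1127
Policy B (R := 140):
  V = 29
  R = 140
  W = 254 + 29 + 4·140 = 843
Policy C (V + 38):
  V = 29 + 38 = 67
  R = -50 − 5·67 = -385
  W = 254 + 67 + 4·(-385) = -1219
Comparing — Policy A: W=1127, Policy B: W=843, Policy C: W=-1219. Highest is 1127 (Policy A).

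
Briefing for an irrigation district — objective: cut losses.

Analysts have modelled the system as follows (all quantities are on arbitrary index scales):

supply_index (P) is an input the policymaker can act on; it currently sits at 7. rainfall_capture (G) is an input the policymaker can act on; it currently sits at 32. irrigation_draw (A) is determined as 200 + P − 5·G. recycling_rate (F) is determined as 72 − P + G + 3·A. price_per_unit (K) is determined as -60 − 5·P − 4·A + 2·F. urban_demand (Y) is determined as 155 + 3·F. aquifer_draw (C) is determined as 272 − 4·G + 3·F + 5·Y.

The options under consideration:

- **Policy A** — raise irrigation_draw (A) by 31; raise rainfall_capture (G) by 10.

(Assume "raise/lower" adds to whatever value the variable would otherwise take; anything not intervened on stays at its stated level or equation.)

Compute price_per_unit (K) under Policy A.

175

Policy A (A + 31, G + 10):
  P = 7
  G = 32 + 10 = 42
  A = 200 + 7 − 5·42 (+31 from intervention) = 28
  F = 72 − 7 + 42 + 3·28 = 191
  K = -60 − 5·7 − 4·28 + 2·191 = 175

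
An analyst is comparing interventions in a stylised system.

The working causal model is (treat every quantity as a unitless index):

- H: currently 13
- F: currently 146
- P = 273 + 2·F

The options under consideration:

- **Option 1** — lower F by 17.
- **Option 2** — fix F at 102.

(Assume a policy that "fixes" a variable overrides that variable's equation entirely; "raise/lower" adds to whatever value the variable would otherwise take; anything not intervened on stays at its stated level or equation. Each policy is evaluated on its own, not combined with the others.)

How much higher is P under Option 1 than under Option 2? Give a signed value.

Option 1 (F − 17):
  F = 146 − 17 = 129
  P = 273 + 2·129 = 531
Option 2 (F := 102):
  F = 102
  P = 273 + 2·102 = 477
P: 531 − 477 = 54

54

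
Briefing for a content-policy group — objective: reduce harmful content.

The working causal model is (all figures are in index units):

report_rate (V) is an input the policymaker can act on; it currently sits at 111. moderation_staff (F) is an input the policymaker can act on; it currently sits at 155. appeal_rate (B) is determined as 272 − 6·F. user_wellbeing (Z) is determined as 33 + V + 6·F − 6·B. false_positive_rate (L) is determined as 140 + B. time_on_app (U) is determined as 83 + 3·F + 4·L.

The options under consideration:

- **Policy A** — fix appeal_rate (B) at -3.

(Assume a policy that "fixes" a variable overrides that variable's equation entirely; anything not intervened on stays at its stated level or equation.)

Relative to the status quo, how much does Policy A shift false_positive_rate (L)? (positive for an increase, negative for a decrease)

Baseline:
  F = 155
  B = 272 − 6·155 = -658
  L = 140 + (-658) = -518
Policy A (B := -3):
  F = 155
  B = -3
  L = 140 + (-3) = 137
Change in L: 137 − (-518) = 655

655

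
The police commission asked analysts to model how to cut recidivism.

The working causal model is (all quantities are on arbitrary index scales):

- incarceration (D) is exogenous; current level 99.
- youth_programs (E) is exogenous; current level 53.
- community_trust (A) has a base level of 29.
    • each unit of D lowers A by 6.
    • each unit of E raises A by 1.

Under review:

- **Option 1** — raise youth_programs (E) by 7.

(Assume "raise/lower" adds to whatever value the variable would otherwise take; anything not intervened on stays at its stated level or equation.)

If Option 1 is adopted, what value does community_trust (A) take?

Option 1 (E + 7):
  D = 99
  E = 53 + 7 = 60
  A = 29 − 6·99 + 60 = -505

-505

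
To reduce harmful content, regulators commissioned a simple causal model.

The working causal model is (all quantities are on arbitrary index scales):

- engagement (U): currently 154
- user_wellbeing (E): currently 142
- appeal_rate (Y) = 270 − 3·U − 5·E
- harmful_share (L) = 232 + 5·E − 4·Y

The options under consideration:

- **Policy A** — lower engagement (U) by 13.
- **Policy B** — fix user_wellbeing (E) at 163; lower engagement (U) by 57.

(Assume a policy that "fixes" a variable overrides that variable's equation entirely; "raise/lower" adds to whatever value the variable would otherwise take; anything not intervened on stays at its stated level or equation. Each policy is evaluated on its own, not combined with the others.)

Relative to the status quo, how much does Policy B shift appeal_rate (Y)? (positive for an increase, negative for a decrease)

Baseline:
  U = 154
  E = 142
  Y = 270 − 3·154 − 5·142 = -902
Policy B (E := 163, U − 57):
  U = 154 − 57 = 97
  E = 163
  Y = 270 − 3·97 − 5·163 = -836
Change in Y: -836 − (-902) = 66

66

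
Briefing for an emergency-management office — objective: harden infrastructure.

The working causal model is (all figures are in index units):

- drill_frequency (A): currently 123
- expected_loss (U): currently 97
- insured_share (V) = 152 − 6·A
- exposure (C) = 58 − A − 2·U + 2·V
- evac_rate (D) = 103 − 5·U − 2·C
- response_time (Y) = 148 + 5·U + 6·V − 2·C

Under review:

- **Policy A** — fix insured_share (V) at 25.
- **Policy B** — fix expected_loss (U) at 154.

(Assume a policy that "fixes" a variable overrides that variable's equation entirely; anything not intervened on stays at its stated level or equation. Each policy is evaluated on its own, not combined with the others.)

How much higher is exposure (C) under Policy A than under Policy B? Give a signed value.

1336

Policy A (V := 25):
  A = 123
  U = 97
  V = 25
  C = 58 − 123 − 2·97 + 2·25 = -209
Policy B (U := 154):
  A = 123
  U = 154
  V = 152 − 6·123 = -586
  C = 58 − 123 − 2·154 + 2·(-586) = -1545
C: -209 − (-1545) = 1336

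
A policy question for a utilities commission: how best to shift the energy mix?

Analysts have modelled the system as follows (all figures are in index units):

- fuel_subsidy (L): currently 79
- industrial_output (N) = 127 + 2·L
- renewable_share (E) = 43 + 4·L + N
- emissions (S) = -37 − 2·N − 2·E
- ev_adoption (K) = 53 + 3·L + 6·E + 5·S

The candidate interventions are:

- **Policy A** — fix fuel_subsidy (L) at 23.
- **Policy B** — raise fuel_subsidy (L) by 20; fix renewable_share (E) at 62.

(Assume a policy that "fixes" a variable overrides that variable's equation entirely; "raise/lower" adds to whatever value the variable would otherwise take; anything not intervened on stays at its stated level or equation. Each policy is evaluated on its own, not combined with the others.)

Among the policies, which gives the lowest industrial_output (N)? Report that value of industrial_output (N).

173

Policy A (L := 23):
  L = 23
  N = 127 + 2·23 = 173
Policy B (L + 20, E := 62):
  L = 79 + 20 = 99
  N = 127 + 2·99 = 325
Comparing — Policy A: N=173, Policy B: N=325. Lowest is 173 (Policy A).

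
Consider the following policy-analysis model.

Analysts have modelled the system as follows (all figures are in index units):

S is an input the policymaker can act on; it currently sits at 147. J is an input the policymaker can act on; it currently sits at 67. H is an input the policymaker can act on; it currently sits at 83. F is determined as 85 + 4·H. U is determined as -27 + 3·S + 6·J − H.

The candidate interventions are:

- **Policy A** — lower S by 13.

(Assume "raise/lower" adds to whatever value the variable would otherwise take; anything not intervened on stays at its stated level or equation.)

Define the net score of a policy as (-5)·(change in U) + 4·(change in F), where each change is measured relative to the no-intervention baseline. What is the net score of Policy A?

Baseline:
  S = 147
  J = 67
  H = 83
  F = 85 + 4·83 = 417
  U = -27 + 3·147 + 6·67 − 83 = 733
Policy A (S − 13):
  S = 147 − 13 = 134
  J = 67
  H = 83
  F = 85 + 4·83 = 417
  U = -27 + 3·134 + 6·67 − 83 = 694
ΔU = 694 − 733 = -39; ΔF = 417 − 417 = 0
Score = (-5)·(-39) + 4·0 = 195

195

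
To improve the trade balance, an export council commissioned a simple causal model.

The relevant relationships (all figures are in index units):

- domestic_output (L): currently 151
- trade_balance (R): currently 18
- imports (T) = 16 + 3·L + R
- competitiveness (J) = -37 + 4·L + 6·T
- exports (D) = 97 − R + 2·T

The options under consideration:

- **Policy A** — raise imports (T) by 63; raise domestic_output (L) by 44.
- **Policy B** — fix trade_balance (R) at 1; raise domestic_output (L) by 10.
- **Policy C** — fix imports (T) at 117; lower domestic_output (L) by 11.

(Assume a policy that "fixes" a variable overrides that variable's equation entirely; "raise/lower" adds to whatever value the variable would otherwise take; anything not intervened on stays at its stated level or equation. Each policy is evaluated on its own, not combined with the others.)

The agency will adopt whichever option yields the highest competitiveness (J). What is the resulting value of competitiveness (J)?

4835

Policy A (T + 63, L + 44):
  L = 151 + 44 = 195
  R = 18
  T = 16 + 3·195 + 18 (+63 from intervention) = 682
  J = -37 + 4·195 + 6·682 = 4835
Policy B (R := 1, L + 10):
  L = 151 + 10 = 161
  R = 1
  T = 16 + 3·161 + 1 = 500
  J = -37 + 4·161 + 6·500 = 3607
Policy C (T := 117, L − 11):
  L = 151 − 11 = 140
  R = 18
  T = 117
  J = -37 + 4·140 + 6·117 = 1225
Comparing — Policy A: J=4835, Policy B: J=3607, Policy C: J=1225. Highest is 4835 (Policy A).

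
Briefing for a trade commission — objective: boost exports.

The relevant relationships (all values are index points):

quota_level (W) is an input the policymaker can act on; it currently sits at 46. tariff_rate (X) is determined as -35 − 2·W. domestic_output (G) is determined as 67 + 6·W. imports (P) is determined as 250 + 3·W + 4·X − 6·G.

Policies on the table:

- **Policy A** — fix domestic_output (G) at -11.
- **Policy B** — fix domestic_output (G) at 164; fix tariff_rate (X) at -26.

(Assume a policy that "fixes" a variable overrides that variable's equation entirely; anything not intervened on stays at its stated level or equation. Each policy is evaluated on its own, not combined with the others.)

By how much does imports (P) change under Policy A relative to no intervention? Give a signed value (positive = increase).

2124

Baseline:
  W = 46
  X = -35 − 2·46 = -127
  G = 67 + 6·46 = 343
  P = 250 + 3·46 + 4·(-127) − 6·343 = -2178
Policy A (G := -11):
  W = 46
  X = -35 − 2·46 = -127
  G = -11
  P = 250 + 3·46 + 4·(-127) − 6·(-11) = -54
Change in P: -54 − (-2178) = 2124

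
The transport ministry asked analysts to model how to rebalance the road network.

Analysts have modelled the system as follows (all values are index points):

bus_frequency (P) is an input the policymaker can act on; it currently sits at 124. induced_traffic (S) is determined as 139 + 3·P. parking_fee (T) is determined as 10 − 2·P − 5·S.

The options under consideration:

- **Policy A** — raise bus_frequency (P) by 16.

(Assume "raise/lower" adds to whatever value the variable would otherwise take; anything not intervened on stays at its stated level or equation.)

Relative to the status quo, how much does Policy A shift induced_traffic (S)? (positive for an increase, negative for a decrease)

Baseline:
  P = 124
  S = 139 + 3·124 = 511
Policy A (P + 16):
  P = 124 + 16 = 140
  S = 139 + 3·140 = 559
Change in S: 559 − 511 = 48

48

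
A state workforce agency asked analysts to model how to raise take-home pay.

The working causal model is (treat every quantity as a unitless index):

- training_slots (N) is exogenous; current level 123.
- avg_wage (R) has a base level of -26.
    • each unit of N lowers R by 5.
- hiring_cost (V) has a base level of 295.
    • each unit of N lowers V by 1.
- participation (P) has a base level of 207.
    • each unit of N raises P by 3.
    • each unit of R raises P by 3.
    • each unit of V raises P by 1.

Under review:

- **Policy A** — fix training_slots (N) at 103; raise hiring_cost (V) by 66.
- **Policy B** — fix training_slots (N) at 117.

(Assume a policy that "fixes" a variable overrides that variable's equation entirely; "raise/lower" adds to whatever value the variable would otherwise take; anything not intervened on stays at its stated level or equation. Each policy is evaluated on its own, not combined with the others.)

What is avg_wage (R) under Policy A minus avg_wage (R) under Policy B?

Policy A (N := 103, V + 66):
  N = 103
  R = -26 − 5·103 = -541
Policy B (N := 117):
  N = 117
  R = -26 − 5·117 = -611
R: -541 − (-611) = 70

70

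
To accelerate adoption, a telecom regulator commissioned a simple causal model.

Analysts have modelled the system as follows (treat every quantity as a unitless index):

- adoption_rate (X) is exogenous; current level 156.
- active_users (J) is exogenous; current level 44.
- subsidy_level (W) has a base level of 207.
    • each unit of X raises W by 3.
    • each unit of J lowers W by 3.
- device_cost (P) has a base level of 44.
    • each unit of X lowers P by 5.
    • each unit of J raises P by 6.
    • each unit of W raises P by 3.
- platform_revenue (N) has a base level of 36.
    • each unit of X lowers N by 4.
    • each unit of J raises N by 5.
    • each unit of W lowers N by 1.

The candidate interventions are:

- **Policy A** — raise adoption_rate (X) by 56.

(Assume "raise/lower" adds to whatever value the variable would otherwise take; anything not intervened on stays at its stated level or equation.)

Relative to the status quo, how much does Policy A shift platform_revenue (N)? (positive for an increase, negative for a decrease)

Baseline:
  X = 156
  J = 44
  W = 207 + 3·156 − 3·44 = 543
  N = 36 − 4·156 + 5·44 − 543 = -911
Policy A (X + 56):
  X = 156 + 56 = 212
  J = 44
  W = 207 + 3·212 − 3·44 = 711
  N = 36 − 4·212 + 5·44 − 711 = -1303
Change in N: -1303 − (-911) = -392

-392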